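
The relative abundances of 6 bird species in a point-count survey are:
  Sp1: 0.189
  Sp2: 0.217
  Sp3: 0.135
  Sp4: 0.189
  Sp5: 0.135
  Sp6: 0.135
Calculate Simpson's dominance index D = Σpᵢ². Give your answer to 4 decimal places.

D = 0.189² + 0.217² + 0.135² + 0.189² + 0.135² + 0.135² = 0.035721 + 0.047089 + 0.018225 + 0.035721 + 0.018225 + 0.018225 = 0.173206 (working shown to 6 dp, full precision carried).
To 4 decimal places, D = 0.1732.

0.1732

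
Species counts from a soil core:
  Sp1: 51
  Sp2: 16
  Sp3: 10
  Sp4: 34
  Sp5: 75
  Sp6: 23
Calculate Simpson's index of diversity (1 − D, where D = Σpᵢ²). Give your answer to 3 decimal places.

Total N = 51+16+10+34+75+23 = 209, so the proportions are 0.24402, 0.07656, 0.04785, 0.16268, 0.35885, 0.11005 (working shown to 5 dp, full precision carried).
D = 0.24402² + 0.07656² + 0.04785² + 0.16268² + 0.35885² + 0.11005² = 0.05955 + 0.00586 + 0.00229 + 0.02646 + 0.12877 + 0.01211 = 0.23504.
So 1 − D = 0.76496, i.e. 0.765 to 3 decimal places.

0.765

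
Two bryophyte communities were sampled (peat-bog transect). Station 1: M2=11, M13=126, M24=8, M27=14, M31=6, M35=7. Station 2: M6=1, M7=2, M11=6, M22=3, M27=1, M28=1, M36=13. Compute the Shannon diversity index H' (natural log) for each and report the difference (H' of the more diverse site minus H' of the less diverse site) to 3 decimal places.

Station 1: N=172, proportions 0.06395, 0.73256, 0.04651, 0.0814, 0.03488, 0.0407, giving H' = 0.99806 (working shown to 5 dp, full precision carried).
Station 2: N=27, proportions 0.03704, 0.07407, 0.22222, 0.11111, 0.03704, 0.03704, 0.48148, giving H' = 1.48928.
Difference = |0.99806 − 1.48928| = 0.49122, i.e. 0.491 to 3 decimal places.

0.491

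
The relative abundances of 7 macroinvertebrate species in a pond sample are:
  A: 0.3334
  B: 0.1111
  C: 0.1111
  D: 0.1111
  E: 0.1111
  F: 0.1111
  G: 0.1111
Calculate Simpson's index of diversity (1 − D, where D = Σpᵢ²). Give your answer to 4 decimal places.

D = 0.3334² + 0.1111² + 0.1111² + 0.1111² + 0.1111² + 0.1111² + 0.1111² = 0.111156 + 0.012343 + 0.012343 + 0.012343 + 0.012343 + 0.012343 + 0.012343 = 0.185215 (working shown to 6 dp, full precision carried).
So 1 − D = 0.814785, i.e. 0.8148 to 4 decimal places.

0.8148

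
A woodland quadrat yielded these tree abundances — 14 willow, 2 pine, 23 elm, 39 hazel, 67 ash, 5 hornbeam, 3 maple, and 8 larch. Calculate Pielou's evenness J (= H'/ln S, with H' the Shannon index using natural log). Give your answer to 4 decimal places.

0.7619

Total N = 14+2+23+39+67+5+3+8 = 161, so the proportions are 0.086957, 0.012422, 0.142857, 0.242236, 0.416149, 0.031056, 0.018634, 0.049689 (working shown to 6 dp, full precision carried).
H' = −Σ pᵢ ln pᵢ = −((-0.212378) + (-0.054513) + (-0.277987) + (-0.343453) + (-0.364843) + (-0.107825) + (-0.074214) + (-0.149166)) = 1.584377.
With S = 8 species, ln S = 2.079442, so J = 1.584377/2.079442 = 0.761924, i.e. 0.7619 to 4 decimal places.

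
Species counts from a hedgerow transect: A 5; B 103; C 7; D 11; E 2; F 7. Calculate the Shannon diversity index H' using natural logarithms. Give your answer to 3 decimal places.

Total N = 5+103+7+11+2+7 = 135, so the proportions are 0.03704, 0.76296, 0.05185, 0.08148, 0.01481, 0.05185 (working shown to 5 dp, full precision carried).
Each pᵢ ln pᵢ term: 0.03704×(-3.29584)=-0.12207, 0.76296×(-0.27055)=-0.20642, 0.05185×(-2.95936)=-0.15345, 0.08148×(-2.50738)=-0.20430, 0.01481×(-4.21213)=-0.06240, 0.05185×(-2.95936)=-0.15345.
Sum = -0.90209, so H' = 0.902.

0.902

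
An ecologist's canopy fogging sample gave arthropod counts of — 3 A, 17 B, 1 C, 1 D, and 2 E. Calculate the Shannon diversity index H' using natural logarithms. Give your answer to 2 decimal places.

Total N = 3+17+1+1+2 = 24, so the proportions are 0.125, 0.7083, 0.0417, 0.0417, 0.0833 (working shown to 4 dp, full precision carried).
Each pᵢ ln pᵢ term: 0.125×(-2.0794)=-0.2599, 0.7083×(-0.3448)=-0.2443, 0.0417×(-3.1781)=-0.1324, 0.0417×(-3.1781)=-0.1324, 0.0833×(-2.4849)=-0.2071.
Sum = -0.9761, so H' = 0.98.

0.98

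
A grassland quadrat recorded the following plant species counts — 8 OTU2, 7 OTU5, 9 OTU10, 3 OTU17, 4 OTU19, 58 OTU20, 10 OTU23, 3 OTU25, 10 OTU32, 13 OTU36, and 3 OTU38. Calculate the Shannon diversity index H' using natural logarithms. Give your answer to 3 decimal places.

1.880

Total N = 8+7+9+3+4+58+10+3+10+13+3 = 128, so the proportions are 0.0625, 0.05469, 0.07031, 0.02344, 0.03125, 0.45312, 0.07812, 0.02344, 0.07812, 0.10156, 0.02344 (working shown to 5 dp, full precision carried).
Each pᵢ ln pᵢ term: 0.0625×(-2.77259)=-0.17329, 0.05469×(-2.90612)=-0.15893, 0.07031×(-2.65481)=-0.18667, 0.02344×(-3.75342)=-0.08797, 0.03125×(-3.46574)=-0.10830, 0.45312×(-0.79159)=-0.35869, 0.07812×(-2.54945)=-0.19918, 0.02344×(-3.75342)=-0.08797, 0.07812×(-2.54945)=-0.19918, 0.10156×(-2.28708)=-0.23228, 0.02344×(-3.75342)=-0.08797.
Sum = -1.88042, so H' = 1.880.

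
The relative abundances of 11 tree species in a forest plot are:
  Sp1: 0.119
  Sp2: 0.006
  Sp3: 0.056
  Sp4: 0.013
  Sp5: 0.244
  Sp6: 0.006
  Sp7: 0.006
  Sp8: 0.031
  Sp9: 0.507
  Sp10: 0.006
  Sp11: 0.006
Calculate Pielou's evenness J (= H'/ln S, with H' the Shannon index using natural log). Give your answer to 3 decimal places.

H' = −Σ pᵢ ln pᵢ = −((-0.25331) + (-0.03070) + (-0.16141) + (-0.05646) + (-0.34418) + (-0.03070) + (-0.03070) + (-0.10769) + (-0.34438) + (-0.03070) + (-0.03070)) = 1.42091 (working shown to 5 dp, full precision carried).
With S = 11 species, ln S = 2.39790, so J = 1.42091/2.39790 = 0.59256, i.e. 0.593 to 3 decimal places.

0.593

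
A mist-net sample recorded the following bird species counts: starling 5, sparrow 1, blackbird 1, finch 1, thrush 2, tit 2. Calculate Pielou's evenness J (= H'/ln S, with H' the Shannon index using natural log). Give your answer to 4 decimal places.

0.8836

Total N = 5+1+1+1+2+2 = 12, so the proportions are 0.416667, 0.083333, 0.083333, 0.083333, 0.166667, 0.166667 (working shown to 6 dp, full precision carried).
H' = −Σ pᵢ ln pᵢ = −((-0.364779) + (-0.207076) + (-0.207076) + (-0.207076) + (-0.298627) + (-0.298627)) = 1.583258.
With S = 6 species, ln S = 1.791759, so J = 1.583258/1.791759 = 0.883633, i.e. 0.8836 to 4 decimal places.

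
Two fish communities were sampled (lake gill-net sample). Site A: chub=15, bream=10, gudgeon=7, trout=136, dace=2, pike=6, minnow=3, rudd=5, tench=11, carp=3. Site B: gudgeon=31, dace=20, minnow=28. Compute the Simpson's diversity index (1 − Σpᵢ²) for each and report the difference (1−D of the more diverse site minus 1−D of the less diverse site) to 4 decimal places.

Site A: N=198, proportions 0.075758, 0.050505, 0.035354, 0.686869, 0.010101, 0.030303, 0.015152, 0.025253, 0.055556, 0.015152, giving 1−D = 0.513468 (working shown to 6 dp, full precision carried).
Site B: N=79, proportions 0.392405, 0.253165, 0.35443, giving 1−D = 0.656305.
Difference = |0.513468 − 0.656305| = 0.142837, i.e. 0.1428 to 4 decimal places.

0.1428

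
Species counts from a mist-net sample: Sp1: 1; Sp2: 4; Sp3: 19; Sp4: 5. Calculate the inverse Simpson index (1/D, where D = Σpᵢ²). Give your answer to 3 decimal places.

Total N = 1+4+19+5 = 29, so the proportions are 0.034483, 0.137931, 0.655172, 0.172414 (working shown to 6 dp, full precision carried).
D = 0.034483² + 0.137931² + 0.655172² + 0.172414² = 0.001189 + 0.019025 + 0.429251 + 0.029727 = 0.479191.
So 1/D = 2.08685, i.e. 2.087 to 3 decimal places.

2.087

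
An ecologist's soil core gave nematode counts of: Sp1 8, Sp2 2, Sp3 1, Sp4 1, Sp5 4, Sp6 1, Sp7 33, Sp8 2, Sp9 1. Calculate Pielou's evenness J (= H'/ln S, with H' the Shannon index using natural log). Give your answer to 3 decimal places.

Total N = 8+2+1+1+4+1+33+2+1 = 53, so the proportions are 0.15094, 0.03774, 0.01887, 0.01887, 0.07547, 0.01887, 0.62264, 0.03774, 0.01887 (working shown to 5 dp, full precision carried).
H' = −Σ pᵢ ln pᵢ = −((-0.28541) + (-0.12367) + (-0.07491) + (-0.07491) + (-0.19502) + (-0.07491) + (-0.29500) + (-0.12367) + (-0.07491)) = 1.32240.
With S = 9 species, ln S = 2.19722, so J = 1.32240/2.19722 = 0.60185, i.e. 0.602 to 3 decimal places.

0.602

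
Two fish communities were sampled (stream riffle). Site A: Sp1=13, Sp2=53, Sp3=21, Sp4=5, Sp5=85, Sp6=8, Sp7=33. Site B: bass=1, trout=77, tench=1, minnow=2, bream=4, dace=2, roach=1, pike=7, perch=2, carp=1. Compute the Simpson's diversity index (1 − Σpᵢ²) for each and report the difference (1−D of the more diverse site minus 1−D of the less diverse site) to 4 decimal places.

Site A: N=218, proportions 0.059633, 0.243119, 0.09633, 0.022936, 0.389908, 0.036697, 0.151376, giving 1−D = 0.751241 (working shown to 6 dp, full precision carried).
Site B: N=98, proportions 0.010204, 0.785714, 0.010204, 0.020408, 0.040816, 0.020408, 0.010204, 0.071429, 0.020408, 0.010204, giving 1−D = 0.374219.
Difference = |0.751241 − 0.374219| = 0.377022, i.e. 0.3770 to 4 decimal places.

0.3770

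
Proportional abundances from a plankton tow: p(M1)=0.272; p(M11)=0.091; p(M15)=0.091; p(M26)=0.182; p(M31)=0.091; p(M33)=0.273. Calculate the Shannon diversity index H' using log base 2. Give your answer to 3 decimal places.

2.414

Each pᵢ log₂ pᵢ term (working shown to 5 dp, full precision carried): 0.272×(-1.87832)=-0.51090, 0.091×(-3.45799)=-0.31468, 0.091×(-3.45799)=-0.31468, 0.182×(-2.45799)=-0.44735, 0.091×(-3.45799)=-0.31468, 0.273×(-1.87303)=-0.51134.
Sum = -2.41363, so H' = 2.414.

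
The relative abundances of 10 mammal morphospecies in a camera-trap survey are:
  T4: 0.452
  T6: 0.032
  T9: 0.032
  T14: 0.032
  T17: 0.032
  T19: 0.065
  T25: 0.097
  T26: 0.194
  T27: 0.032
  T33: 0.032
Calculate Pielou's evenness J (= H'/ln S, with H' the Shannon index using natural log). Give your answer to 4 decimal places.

0.7565

H' = −Σ pᵢ ln pᵢ = −((-0.358921) + (-0.110145) + (-0.110145) + (-0.110145) + (-0.110145) + (-0.177669) + (-0.226305) + (-0.318140) + (-0.110145) + (-0.110145)) = 1.741903 (working shown to 6 dp, full precision carried).
With S = 10 species, ln S = 2.302585, so J = 1.741903/2.302585 = 0.756499, i.e. 0.7565 to 4 decimal places.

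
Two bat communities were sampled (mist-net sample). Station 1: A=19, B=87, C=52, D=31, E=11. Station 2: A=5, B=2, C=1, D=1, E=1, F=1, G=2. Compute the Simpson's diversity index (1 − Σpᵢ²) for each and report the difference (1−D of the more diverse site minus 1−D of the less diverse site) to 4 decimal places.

Station 1: N=200, proportions 0.095, 0.435, 0.26, 0.155, 0.055, giving 1−D = 0.707100 (working shown to 6 dp, full precision carried).
Station 2: N=13, proportions 0.384615, 0.153846, 0.076923, 0.076923, 0.076923, 0.076923, 0.153846, giving 1−D = 0.781065.
Difference = |0.707100 − 0.781065| = 0.073965, i.e. 0.0740 to 4 decimal places.

0.0740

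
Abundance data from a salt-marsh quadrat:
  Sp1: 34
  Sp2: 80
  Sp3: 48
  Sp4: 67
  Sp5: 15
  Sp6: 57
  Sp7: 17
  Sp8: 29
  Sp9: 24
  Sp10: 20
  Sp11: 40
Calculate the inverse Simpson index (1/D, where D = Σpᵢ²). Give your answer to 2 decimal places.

Total N = 34+80+48+67+15+57+17+29+24+20+40 = 431, so the proportions are 0.078886, 0.185615, 0.111369, 0.155452, 0.034803, 0.132251, 0.039443, 0.067285, 0.055684, 0.046404, 0.092807 (working shown to 6 dp, full precision carried).
D = 0.078886² + 0.185615² + 0.111369² + 0.155452² + 0.034803² + 0.132251² + 0.039443² + 0.067285² + 0.055684² + 0.046404² + 0.092807² = 0.006223 + 0.034453 + 0.012403 + 0.024165 + 0.001211 + 0.017490 + 0.001556 + 0.004527 + 0.003101 + 0.002153 + 0.008613 = 0.115896.
So 1/D = 8.6284, i.e. 8.63 to 2 decimal places.

8.63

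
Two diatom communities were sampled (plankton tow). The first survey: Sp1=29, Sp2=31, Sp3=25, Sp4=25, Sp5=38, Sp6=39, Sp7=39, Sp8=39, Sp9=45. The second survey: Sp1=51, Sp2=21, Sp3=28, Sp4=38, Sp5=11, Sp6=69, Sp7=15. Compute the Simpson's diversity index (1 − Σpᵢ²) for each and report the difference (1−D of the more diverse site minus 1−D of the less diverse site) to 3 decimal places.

The first survey: N=310, proportions 0.093548, 0.1, 0.080645, 0.080645, 0.122581, 0.125806, 0.125806, 0.125806, 0.145161, giving 1−D = 0.884662 (working shown to 6 dp, full precision carried).
The second survey: N=233, proportions 0.218884, 0.090129, 0.120172, 0.16309, 0.04721, 0.296137, 0.064378, giving 1−D = 0.808856.
Difference = |0.884662 − 0.808856| = 0.075806, i.e. 0.076 to 3 decimal places.

0.076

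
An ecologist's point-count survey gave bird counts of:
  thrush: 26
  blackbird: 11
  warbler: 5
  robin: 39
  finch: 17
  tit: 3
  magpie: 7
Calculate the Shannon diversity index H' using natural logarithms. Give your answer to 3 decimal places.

Total N = 26+11+5+39+17+3+7 = 108, so the proportions are 0.24074, 0.10185, 0.0463, 0.36111, 0.15741, 0.02778, 0.06481 (working shown to 5 dp, full precision carried).
Each pᵢ ln pᵢ term: 0.24074×(-1.42403)=-0.34282, 0.10185×(-2.28424)=-0.23265, 0.0463×(-3.07269)=-0.14225, 0.36111×(-1.01857)=-0.36782, 0.15741×(-1.84892)=-0.29103, 0.02778×(-3.58352)=-0.09954, 0.06481×(-2.73622)=-0.17735.
Sum = -1.65347, so H' = 1.653.

1.653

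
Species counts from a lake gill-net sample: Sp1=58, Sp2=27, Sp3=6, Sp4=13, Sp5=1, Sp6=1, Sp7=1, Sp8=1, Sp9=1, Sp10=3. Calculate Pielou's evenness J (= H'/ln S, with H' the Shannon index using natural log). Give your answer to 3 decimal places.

0.607

Total N = 58+27+6+13+1+1+1+1+1+3 = 112, so the proportions are 0.51786, 0.24107, 0.05357, 0.11607, 0.00893, 0.00893, 0.00893, 0.00893, 0.00893, 0.02679 (working shown to 5 dp, full precision carried).
H' = −Σ pᵢ ln pᵢ = −((-0.34078) + (-0.34296) + (-0.15679) + (-0.24997) + (-0.04213) + (-0.04213) + (-0.04213) + (-0.04213) + (-0.04213) + (-0.09696)) = 1.39811.
With S = 10 species, ln S = 2.30259, so J = 1.39811/2.30259 = 0.60719, i.e. 0.607 to 3 decimal places.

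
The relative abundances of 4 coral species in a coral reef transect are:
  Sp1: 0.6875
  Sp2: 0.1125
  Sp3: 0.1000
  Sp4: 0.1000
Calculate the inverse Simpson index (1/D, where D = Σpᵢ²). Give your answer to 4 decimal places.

1.9790

D = 0.6875² + 0.1125² + 0.1² + 0.1² = 0.4726562 + 0.0126563 + 0.0100000 + 0.0100000 = 0.5053125 (working shown to 7 dp, full precision carried).
So 1/D = 1.978973, i.e. 1.9790 to 4 decimal places.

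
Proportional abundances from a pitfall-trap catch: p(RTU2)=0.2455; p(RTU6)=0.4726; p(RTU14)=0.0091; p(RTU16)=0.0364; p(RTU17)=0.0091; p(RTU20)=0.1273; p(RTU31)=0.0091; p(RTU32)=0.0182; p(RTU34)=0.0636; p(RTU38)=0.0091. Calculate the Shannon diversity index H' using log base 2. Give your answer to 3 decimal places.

2.166

Each pᵢ log₂ pᵢ term (working shown to 5 dp, full precision carried): 0.2455×(-2.02621)=-0.49743, 0.4726×(-1.08131)=-0.51103, 0.0091×(-6.77992)=-0.06170, 0.0364×(-4.77992)=-0.17399, 0.0091×(-6.77992)=-0.06170, 0.1273×(-2.97370)=-0.37855, 0.0091×(-6.77992)=-0.06170, 0.0182×(-5.77992)=-0.10519, 0.0636×(-3.97483)=-0.25280, 0.0091×(-6.77992)=-0.06170.
Sum = -2.16578, so H' = 2.166.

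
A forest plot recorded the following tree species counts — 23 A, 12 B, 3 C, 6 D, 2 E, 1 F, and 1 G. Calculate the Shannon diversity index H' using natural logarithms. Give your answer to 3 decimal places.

1.426

Total N = 23+12+3+6+2+1+1 = 48, so the proportions are 0.47917, 0.25, 0.0625, 0.125, 0.04167, 0.02083, 0.02083 (working shown to 5 dp, full precision carried).
Each pᵢ ln pᵢ term: 0.47917×(-0.73571)=-0.35253, 0.25×(-1.38629)=-0.34657, 0.0625×(-2.77259)=-0.17329, 0.125×(-2.07944)=-0.25993, 0.04167×(-3.17805)=-0.13242, 0.02083×(-3.87120)=-0.08065, 0.02083×(-3.87120)=-0.08065.
Sum = -1.42604, so H' = 1.426.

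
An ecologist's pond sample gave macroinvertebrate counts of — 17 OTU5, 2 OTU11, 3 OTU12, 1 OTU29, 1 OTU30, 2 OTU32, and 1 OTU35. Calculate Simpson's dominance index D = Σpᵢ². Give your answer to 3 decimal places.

0.424

Total N = 17+2+3+1+1+2+1 = 27, so the proportions are 0.62963, 0.07407, 0.11111, 0.03704, 0.03704, 0.07407, 0.03704 (working shown to 5 dp, full precision carried).
D = 0.62963² + 0.07407² + 0.11111² + 0.03704² + 0.03704² + 0.07407² + 0.03704² = 0.39643 + 0.00549 + 0.01235 + 0.00137 + 0.00137 + 0.00549 + 0.00137 = 0.42387.
To 3 decimal places, D = 0.424.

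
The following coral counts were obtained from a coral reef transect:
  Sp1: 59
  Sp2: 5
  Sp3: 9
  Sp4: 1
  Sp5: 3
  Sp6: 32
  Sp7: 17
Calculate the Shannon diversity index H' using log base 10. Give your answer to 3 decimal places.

0.616

Total N = 59+5+9+1+3+32+17 = 126, so the proportions are 0.46825, 0.03968, 0.07143, 0.00794, 0.02381, 0.25397, 0.13492 (working shown to 5 dp, full precision carried).
Each pᵢ log₁₀ pᵢ term: 0.46825×(-0.32952)=-0.15430, 0.03968×(-1.40140)=-0.05561, 0.07143×(-1.14613)=-0.08187, 0.00794×(-2.10037)=-0.01667, 0.02381×(-1.62325)=-0.03865, 0.25397×(-0.59522)=-0.15117, 0.13492×(-0.86992)=-0.11737.
Sum = -0.61563, so H' = 0.616.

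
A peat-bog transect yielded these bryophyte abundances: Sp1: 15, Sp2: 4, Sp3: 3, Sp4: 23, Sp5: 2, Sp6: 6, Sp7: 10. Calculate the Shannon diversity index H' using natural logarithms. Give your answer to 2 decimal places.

1.66

Total N = 15+4+3+23+2+6+10 = 63, so the proportions are 0.2381, 0.0635, 0.0476, 0.3651, 0.0317, 0.0952, 0.1587 (working shown to 4 dp, full precision carried).
Each pᵢ ln pᵢ term: 0.2381×(-1.4351)=-0.3417, 0.0635×(-2.7568)=-0.1750, 0.0476×(-3.0445)=-0.1450, 0.3651×(-1.0076)=-0.3679, 0.0317×(-3.4500)=-0.1095, 0.0952×(-2.3514)=-0.2239, 0.1587×(-1.8405)=-0.2922.
Sum = -1.6552, so H' = 1.66.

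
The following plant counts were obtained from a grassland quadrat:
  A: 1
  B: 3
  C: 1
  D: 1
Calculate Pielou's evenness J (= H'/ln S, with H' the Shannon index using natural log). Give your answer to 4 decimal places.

Total N = 1+3+1+1 = 6, so the proportions are 0.166667, 0.5, 0.166667, 0.166667 (working shown to 6 dp, full precision carried).
H' = −Σ pᵢ ln pᵢ = −((-0.298627) + (-0.346574) + (-0.298627) + (-0.298627)) = 1.242453.
With S = 4 species, ln S = 1.386294, so J = 1.242453/1.386294 = 0.896241, i.e. 0.8962 to 4 decimal places.

0.8962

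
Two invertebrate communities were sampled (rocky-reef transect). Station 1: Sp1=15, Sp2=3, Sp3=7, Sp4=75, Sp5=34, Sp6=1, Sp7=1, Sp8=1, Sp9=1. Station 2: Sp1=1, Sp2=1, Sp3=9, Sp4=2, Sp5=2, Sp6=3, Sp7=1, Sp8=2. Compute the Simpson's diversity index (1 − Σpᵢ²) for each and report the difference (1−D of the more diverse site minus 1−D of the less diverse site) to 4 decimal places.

0.1330

Station 1: N=138, proportions 0.1086957, 0.0217391, 0.0507246, 0.5434783, 0.2463768, 0.0072464, 0.0072464, 0.0072464, 0.0072464, giving 1−D = 0.6288595 (working shown to 7 dp, full precision carried).
Station 2: N=21, proportions 0.047619, 0.047619, 0.4285714, 0.0952381, 0.0952381, 0.1428571, 0.047619, 0.0952381, giving 1−D = 0.7619048.
Difference = |0.6288595 − 0.7619048| = 0.1330453, i.e. 0.1330 to 4 decimal places.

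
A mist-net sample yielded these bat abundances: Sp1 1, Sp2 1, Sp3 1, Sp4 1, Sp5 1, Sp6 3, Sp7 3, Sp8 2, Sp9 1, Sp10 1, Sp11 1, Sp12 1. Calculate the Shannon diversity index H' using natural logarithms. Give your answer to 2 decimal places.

Total N = 1+1+1+1+1+3+3+2+1+1+1+1 = 17, so the proportions are 0.0588, 0.0588, 0.0588, 0.0588, 0.0588, 0.1765, 0.1765, 0.1176, 0.0588, 0.0588, 0.0588, 0.0588 (working shown to 4 dp, full precision carried).
Each pᵢ ln pᵢ term: 0.0588×(-2.8332)=-0.1667, 0.0588×(-2.8332)=-0.1667, 0.0588×(-2.8332)=-0.1667, 0.0588×(-2.8332)=-0.1667, 0.0588×(-2.8332)=-0.1667, 0.1765×(-1.7346)=-0.3061, 0.1765×(-1.7346)=-0.3061, 0.1176×(-2.1401)=-0.2518, 0.0588×(-2.8332)=-0.1667, 0.0588×(-2.8332)=-0.1667, 0.0588×(-2.8332)=-0.1667, 0.0588×(-2.8332)=-0.1667.
Sum = -2.3639, so H' = 2.36.

2.36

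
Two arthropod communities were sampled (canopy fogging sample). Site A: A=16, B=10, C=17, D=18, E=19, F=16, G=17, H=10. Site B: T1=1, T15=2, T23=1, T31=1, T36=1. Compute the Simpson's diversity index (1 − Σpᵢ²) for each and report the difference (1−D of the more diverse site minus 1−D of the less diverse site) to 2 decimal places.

Site A: N=123, proportions 0.1301, 0.0813, 0.1382, 0.1463, 0.1545, 0.1301, 0.1382, 0.0813, giving 1−D = 0.8695 (working shown to 4 dp, full precision carried).
Site B: N=6, proportions 0.1667, 0.3333, 0.1667, 0.1667, 0.1667, giving 1−D = 0.7778.
Difference = |0.8695 − 0.7778| = 0.0917, i.e. 0.09 to 2 decimal places.

0.09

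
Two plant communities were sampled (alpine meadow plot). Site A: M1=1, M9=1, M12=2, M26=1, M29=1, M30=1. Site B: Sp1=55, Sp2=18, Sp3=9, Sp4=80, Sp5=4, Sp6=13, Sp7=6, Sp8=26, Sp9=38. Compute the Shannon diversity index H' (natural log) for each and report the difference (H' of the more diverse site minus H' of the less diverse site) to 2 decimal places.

Site A: N=7, proportions 0.1429, 0.1429, 0.2857, 0.1429, 0.1429, 0.1429, giving H' = 1.7479 (working shown to 4 dp, full precision carried).
Site B: N=249, proportions 0.2209, 0.0723, 0.0361, 0.3213, 0.0161, 0.0522, 0.0241, 0.1044, 0.1526, giving H' = 1.8414.
Difference = |1.7479 − 1.8414| = 0.0935, i.e. 0.09 to 2 decimal places.

0.09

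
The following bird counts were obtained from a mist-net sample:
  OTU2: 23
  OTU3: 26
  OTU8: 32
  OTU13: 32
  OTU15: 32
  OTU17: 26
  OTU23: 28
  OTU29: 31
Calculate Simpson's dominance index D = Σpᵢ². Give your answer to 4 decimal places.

0.1266

Total N = 23+26+32+32+32+26+28+31 = 230, so the proportions are 0.1, 0.113043, 0.13913, 0.13913, 0.13913, 0.113043, 0.121739, 0.134783 (working shown to 6 dp, full precision carried).
D = 0.1² + 0.113043² + 0.13913² + 0.13913² + 0.13913² + 0.113043² + 0.121739² + 0.134783² = 0.010000 + 0.012779 + 0.019357 + 0.019357 + 0.019357 + 0.012779 + 0.014820 + 0.018166 = 0.126616.
To 4 decimal places, D = 0.1266.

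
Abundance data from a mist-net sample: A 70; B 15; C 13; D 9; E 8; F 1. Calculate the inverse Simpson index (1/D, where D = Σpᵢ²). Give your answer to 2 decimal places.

Total N = 70+15+13+9+8+1 = 116, so the proportions are 0.60345, 0.12931, 0.11207, 0.07759, 0.06897, 0.00862 (working shown to 5 dp, full precision carried).
D = 0.60345² + 0.12931² + 0.11207² + 0.07759² + 0.06897² + 0.00862² = 0.36415 + 0.01672 + 0.01256 + 0.00602 + 0.00476 + 0.00007 = 0.40428.
So 1/D = 2.4735, i.e. 2.47 to 2 decimal places.

2.47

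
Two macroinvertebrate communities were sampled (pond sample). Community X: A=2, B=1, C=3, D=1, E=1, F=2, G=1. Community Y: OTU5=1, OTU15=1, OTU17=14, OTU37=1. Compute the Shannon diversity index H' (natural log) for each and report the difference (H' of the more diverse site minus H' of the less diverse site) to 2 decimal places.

Community X: N=11, proportions 0.1818, 0.0909, 0.2727, 0.0909, 0.0909, 0.1818, 0.0909, giving H' = 1.8462 (working shown to 4 dp, full precision carried).
Community Y: N=17, proportions 0.0588, 0.0588, 0.8235, 0.0588, giving H' = 0.6599.
Difference = |1.8462 − 0.6599| = 1.1863, i.e. 1.19 to 2 decimal places.

1.19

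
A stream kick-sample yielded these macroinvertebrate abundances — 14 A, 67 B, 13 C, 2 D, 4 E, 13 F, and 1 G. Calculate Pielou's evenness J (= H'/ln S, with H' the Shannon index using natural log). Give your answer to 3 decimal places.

0.666

Total N = 14+67+13+2+4+13+1 = 114, so the proportions are 0.12281, 0.58772, 0.11404, 0.01754, 0.03509, 0.11404, 0.00877 (working shown to 5 dp, full precision carried).
H' = −Σ pᵢ ln pᵢ = −((-0.25754) + (-0.31238) + (-0.24760) + (-0.07093) + (-0.11754) + (-0.24760) + (-0.04155)) = 1.29513.
With S = 7 species, ln S = 1.94591, so J = 1.29513/1.94591 = 0.66557, i.e. 0.666 to 3 decimal places.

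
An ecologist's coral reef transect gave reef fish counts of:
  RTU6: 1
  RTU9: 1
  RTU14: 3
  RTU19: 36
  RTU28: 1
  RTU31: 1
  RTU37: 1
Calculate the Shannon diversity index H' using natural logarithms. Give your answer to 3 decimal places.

Total N = 1+1+3+36+1+1+1 = 44, so the proportions are 0.02273, 0.02273, 0.06818, 0.81818, 0.02273, 0.02273, 0.02273 (working shown to 5 dp, full precision carried).
Each pᵢ ln pᵢ term: 0.02273×(-3.78419)=-0.08600, 0.02273×(-3.78419)=-0.08600, 0.06818×(-2.68558)=-0.18311, 0.81818×(-0.20067)=-0.16419, 0.02273×(-3.78419)=-0.08600, 0.02273×(-3.78419)=-0.08600, 0.02273×(-3.78419)=-0.08600.
Sum = -0.77731, so H' = 0.777.

0.777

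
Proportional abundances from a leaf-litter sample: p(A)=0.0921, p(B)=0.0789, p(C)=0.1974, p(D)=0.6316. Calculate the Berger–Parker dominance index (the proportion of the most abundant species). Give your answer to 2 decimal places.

The largest proportion is 0.6316, i.e. d = 0.63 to 2 decimal places.

0.63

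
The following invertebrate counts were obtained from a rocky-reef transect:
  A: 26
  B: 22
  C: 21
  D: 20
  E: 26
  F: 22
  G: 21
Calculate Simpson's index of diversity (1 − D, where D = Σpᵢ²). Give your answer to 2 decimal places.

0.86

Total N = 26+22+21+20+26+22+21 = 158, so the proportions are 0.1646, 0.1392, 0.1329, 0.1266, 0.1646, 0.1392, 0.1329 (working shown to 4 dp, full precision carried).
D = 0.1646² + 0.1392² + 0.1329² + 0.1266² + 0.1646² + 0.1392² + 0.1329² = 0.0271 + 0.0194 + 0.0177 + 0.0160 + 0.0271 + 0.0194 + 0.0177 = 0.1443.
So 1 − D = 0.8557, i.e. 0.86 to 2 decimal places.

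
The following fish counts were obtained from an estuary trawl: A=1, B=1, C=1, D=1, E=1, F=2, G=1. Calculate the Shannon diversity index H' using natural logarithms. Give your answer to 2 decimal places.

1.91

Total N = 1+1+1+1+1+2+1 = 8, so the proportions are 0.125, 0.125, 0.125, 0.125, 0.125, 0.25, 0.125 (working shown to 4 dp, full precision carried).
Each pᵢ ln pᵢ term: 0.125×(-2.0794)=-0.2599, 0.125×(-2.0794)=-0.2599, 0.125×(-2.0794)=-0.2599, 0.125×(-2.0794)=-0.2599, 0.125×(-2.0794)=-0.2599, 0.25×(-1.3863)=-0.3466, 0.125×(-2.0794)=-0.2599.
Sum = -1.9062, so H' = 1.91.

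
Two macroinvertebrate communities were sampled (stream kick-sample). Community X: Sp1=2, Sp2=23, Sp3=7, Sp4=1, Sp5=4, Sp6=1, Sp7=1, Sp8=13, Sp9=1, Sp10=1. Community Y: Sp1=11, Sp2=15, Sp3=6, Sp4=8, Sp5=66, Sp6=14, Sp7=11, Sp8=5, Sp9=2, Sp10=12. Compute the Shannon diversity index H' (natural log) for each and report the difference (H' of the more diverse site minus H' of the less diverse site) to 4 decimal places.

Community X: N=54, proportions 0.037037, 0.425926, 0.12963, 0.018519, 0.074074, 0.018519, 0.018519, 0.240741, 0.018519, 0.018519, giving H' = 1.655400 (working shown to 6 dp, full precision carried).
Community Y: N=150, proportions 0.073333, 0.1, 0.04, 0.053333, 0.44, 0.093333, 0.073333, 0.033333, 0.013333, 0.08, giving H' = 1.854123.
Difference = |1.655400 − 1.854123| = 0.198723, i.e. 0.1987 to 4 decimal places.

0.1987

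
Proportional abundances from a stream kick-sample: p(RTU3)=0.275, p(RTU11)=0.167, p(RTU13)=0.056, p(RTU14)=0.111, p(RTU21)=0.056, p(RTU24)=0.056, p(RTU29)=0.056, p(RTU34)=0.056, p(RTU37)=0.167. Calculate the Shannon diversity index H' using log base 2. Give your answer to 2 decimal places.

Each pᵢ log₂ pᵢ term (working shown to 4 dp, full precision carried): 0.275×(-1.8625)=-0.5122, 0.167×(-2.5821)=-0.4312, 0.056×(-4.1584)=-0.2329, 0.111×(-3.1714)=-0.3520, 0.056×(-4.1584)=-0.2329, 0.056×(-4.1584)=-0.2329, 0.056×(-4.1584)=-0.2329, 0.056×(-4.1584)=-0.2329, 0.167×(-2.5821)=-0.4312.
Sum = -2.8910, so H' = 2.89.

2.89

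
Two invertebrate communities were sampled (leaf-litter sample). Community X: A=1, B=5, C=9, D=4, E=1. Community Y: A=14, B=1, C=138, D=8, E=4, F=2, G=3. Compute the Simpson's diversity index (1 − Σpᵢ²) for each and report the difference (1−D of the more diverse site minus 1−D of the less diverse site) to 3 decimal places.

0.359

Community X: N=20, proportions 0.05, 0.25, 0.45, 0.2, 0.05, giving 1−D = 0.69000 (working shown to 5 dp, full precision carried).
Community Y: N=170, proportions 0.08235, 0.00588, 0.81176, 0.04706, 0.02353, 0.01176, 0.01765, giving 1−D = 0.33100.
Difference = |0.69000 − 0.33100| = 0.35900, i.e. 0.359 to 3 decimal places.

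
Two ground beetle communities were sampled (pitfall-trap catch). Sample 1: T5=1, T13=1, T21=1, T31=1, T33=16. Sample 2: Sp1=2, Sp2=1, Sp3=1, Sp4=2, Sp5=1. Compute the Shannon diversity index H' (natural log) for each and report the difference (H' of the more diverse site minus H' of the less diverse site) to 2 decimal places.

Sample 1: N=20, proportions 0.05, 0.05, 0.05, 0.05, 0.8, giving H' = 0.777661 (working shown to 6 dp, full precision carried).
Sample 2: N=7, proportions 0.285714, 0.142857, 0.142857, 0.285714, 0.142857, giving H' = 1.549826.
Difference = |0.777661 − 1.549826| = 0.772165, i.e. 0.77 to 2 decimal places.

0.77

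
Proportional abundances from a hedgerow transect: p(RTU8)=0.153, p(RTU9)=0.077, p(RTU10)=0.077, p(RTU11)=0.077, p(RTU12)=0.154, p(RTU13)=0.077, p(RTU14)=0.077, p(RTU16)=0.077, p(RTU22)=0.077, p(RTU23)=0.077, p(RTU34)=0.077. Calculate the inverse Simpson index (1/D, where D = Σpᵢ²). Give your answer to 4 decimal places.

D = 0.153² + 0.077² + 0.077² + 0.077² + 0.154² + 0.077² + 0.077² + 0.077² + 0.077² + 0.077² + 0.077² = 0.02340900 + 0.00592900 + 0.00592900 + 0.00592900 + 0.02371600 + 0.00592900 + 0.00592900 + 0.00592900 + 0.00592900 + 0.00592900 + 0.00592900 = 0.10048600 (working shown to 8 dp, full precision carried).
So 1/D = 9.951635, i.e. 9.9516 to 4 decimal places.

9.9516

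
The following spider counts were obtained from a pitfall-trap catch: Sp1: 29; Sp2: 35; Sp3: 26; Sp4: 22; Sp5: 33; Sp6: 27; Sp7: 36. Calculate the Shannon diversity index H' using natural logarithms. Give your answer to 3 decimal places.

Total N = 29+35+26+22+33+27+36 = 208, so the proportions are 0.13942, 0.16827, 0.125, 0.10577, 0.15865, 0.12981, 0.17308 (working shown to 5 dp, full precision carried).
Each pᵢ ln pᵢ term: 0.13942×(-1.97024)=-0.27470, 0.16827×(-1.78219)=-0.29989, 0.125×(-2.07944)=-0.25993, 0.10577×(-2.24650)=-0.23761, 0.15865×(-1.84103)=-0.29209, 0.12981×(-2.04170)=-0.26503, 0.17308×(-1.75402)=-0.30358.
Sum = -1.93282, so H' = 1.933.

1.933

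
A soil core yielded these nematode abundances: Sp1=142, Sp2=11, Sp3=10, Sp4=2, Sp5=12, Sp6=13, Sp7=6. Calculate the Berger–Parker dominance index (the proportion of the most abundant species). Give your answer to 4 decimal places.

Total N = 142+11+10+2+12+13+6 = 196, so the proportions are 0.72449, 0.056122, 0.05102, 0.010204, 0.061224, 0.066327, 0.030612 (working shown to 6 dp, full precision carried).
The largest proportion is 0.72449, i.e. d = 0.7245 to 4 decimal places.

0.7245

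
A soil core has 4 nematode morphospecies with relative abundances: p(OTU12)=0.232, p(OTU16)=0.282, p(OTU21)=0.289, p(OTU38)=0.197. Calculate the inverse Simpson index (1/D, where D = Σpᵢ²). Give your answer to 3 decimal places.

D = 0.232² + 0.282² + 0.289² + 0.197² = 0.0538240 + 0.0795240 + 0.0835210 + 0.0388090 = 0.2556780 (working shown to 7 dp, full precision carried).
So 1/D = 3.91117, i.e. 3.911 to 3 decimal places.

3.911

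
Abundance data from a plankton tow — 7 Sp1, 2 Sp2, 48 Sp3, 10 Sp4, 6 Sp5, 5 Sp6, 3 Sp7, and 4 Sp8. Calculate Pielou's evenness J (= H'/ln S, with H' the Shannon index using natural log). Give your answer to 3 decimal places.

0.714

Total N = 7+2+48+10+6+5+3+4 = 85, so the proportions are 0.08235, 0.02353, 0.56471, 0.11765, 0.07059, 0.05882, 0.03529, 0.04706 (working shown to 5 dp, full precision carried).
H' = −Σ pᵢ ln pᵢ = −((-0.20561) + (-0.08822) + (-0.32270) + (-0.25177) + (-0.18712) + (-0.16666) + (-0.11802) + (-0.14383)) = 1.48395.
With S = 8 species, ln S = 2.07944, so J = 1.48395/2.07944 = 0.71363, i.e. 0.714 to 3 decimal places.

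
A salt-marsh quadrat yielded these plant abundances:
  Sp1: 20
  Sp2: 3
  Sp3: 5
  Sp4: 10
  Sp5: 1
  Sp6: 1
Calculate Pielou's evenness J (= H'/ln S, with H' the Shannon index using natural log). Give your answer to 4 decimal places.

0.7433

Total N = 20+3+5+10+1+1 = 40, so the proportions are 0.5, 0.075, 0.125, 0.25, 0.025, 0.025 (working shown to 6 dp, full precision carried).
H' = −Σ pᵢ ln pᵢ = −((-0.346574) + (-0.194270) + (-0.259930) + (-0.346574) + (-0.092222) + (-0.092222)) = 1.331791.
With S = 6 species, ln S = 1.791759, so J = 1.331791/1.791759 = 0.743287, i.e. 0.7433 to 4 decimal places.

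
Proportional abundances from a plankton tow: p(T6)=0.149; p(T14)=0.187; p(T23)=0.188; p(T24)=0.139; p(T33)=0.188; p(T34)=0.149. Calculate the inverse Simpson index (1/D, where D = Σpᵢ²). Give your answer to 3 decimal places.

5.904

D = 0.149² + 0.187² + 0.188² + 0.139² + 0.188² + 0.149² = 0.0222010 + 0.0349690 + 0.0353440 + 0.0193210 + 0.0353440 + 0.0222010 = 0.1693800 (working shown to 7 dp, full precision carried).
So 1/D = 5.90388, i.e. 5.904 to 3 decimal places.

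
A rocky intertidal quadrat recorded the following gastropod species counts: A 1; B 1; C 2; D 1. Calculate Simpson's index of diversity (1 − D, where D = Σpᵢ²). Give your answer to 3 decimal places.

0.720

Total N = 1+1+2+1 = 5, so the proportions are 0.2, 0.2, 0.4, 0.2 (working shown to 5 dp, full precision carried).
D = 0.2² + 0.2² + 0.4² + 0.2² = 0.04000 + 0.04000 + 0.16000 + 0.04000 = 0.28000.
So 1 − D = 0.72000, i.e. 0.720 to 3 decimal places.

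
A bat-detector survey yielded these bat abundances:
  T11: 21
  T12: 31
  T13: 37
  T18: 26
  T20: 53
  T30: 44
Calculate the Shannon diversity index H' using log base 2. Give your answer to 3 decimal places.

Total N = 21+31+37+26+53+44 = 212, so the proportions are 0.09906, 0.14623, 0.17453, 0.12264, 0.25, 0.20755 (working shown to 5 dp, full precision carried).
Each pᵢ log₂ pᵢ term: 0.09906×(-3.33560)=-0.33041, 0.14623×(-2.77372)=-0.40559, 0.17453×(-2.51847)=-0.43954, 0.12264×(-3.02748)=-0.37129, 0.25×(-2.00000)=-0.50000, 0.20755×(-2.26849)=-0.47082.
Sum = -2.51766, so H' = 2.518.

2.518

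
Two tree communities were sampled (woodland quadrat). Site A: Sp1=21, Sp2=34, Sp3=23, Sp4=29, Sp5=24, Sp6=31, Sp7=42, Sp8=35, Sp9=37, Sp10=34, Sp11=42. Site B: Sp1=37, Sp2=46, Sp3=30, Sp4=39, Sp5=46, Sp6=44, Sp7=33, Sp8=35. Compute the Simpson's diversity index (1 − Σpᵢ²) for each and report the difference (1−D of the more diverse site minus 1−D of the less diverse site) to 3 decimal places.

0.033

Site A: N=352, proportions 0.05966, 0.09659, 0.06534, 0.08239, 0.06818, 0.08807, 0.11932, 0.09943, 0.10511, 0.09659, 0.11932, giving 1−D = 0.90491 (working shown to 5 dp, full precision carried).
Site B: N=310, proportions 0.11935, 0.14839, 0.09677, 0.12581, 0.14839, 0.14194, 0.10645, 0.1129, giving 1−D = 0.87230.
Difference = |0.90491 − 0.87230| = 0.03261, i.e. 0.033 to 3 decimal places.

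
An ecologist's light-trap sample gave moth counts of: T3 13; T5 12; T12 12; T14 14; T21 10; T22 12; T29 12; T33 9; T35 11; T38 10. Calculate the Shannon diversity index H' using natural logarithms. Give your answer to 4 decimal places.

2.2948

Total N = 13+12+12+14+10+12+12+9+11+10 = 115, so the proportions are 0.113043, 0.104348, 0.104348, 0.121739, 0.086957, 0.104348, 0.104348, 0.078261, 0.095652, 0.086957 (working shown to 6 dp, full precision carried).
Each pᵢ ln pᵢ term: 0.113043×(-2.179983)=-0.246433, 0.104348×(-2.260025)=-0.235829, 0.104348×(-2.260025)=-0.235829, 0.121739×(-2.105875)=-0.256367, 0.086957×(-2.442347)=-0.212378, 0.104348×(-2.260025)=-0.235829, 0.104348×(-2.260025)=-0.235829, 0.078261×(-2.547708)=-0.199386, 0.095652×(-2.347037)=-0.224499, 0.086957×(-2.442347)=-0.212378.
Sum = -2.294756, so H' = 2.2948.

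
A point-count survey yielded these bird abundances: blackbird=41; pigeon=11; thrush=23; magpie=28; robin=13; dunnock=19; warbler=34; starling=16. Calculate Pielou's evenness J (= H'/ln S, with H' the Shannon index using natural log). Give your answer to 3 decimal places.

Total N = 41+11+23+28+13+19+34+16 = 185, so the proportions are 0.22162, 0.05946, 0.12432, 0.15135, 0.07027, 0.1027, 0.18378, 0.08649 (working shown to 5 dp, full precision carried).
H' = −Σ pᵢ ln pᵢ = −((-0.33394) + (-0.16782) + (-0.25920) + (-0.28577) + (-0.18660) + (-0.23374) + (-0.31133) + (-0.21170)) = 1.99010.
With S = 8 species, ln S = 2.07944, so J = 1.99010/2.07944 = 0.95703, i.e. 0.957 to 3 decimal places.

0.957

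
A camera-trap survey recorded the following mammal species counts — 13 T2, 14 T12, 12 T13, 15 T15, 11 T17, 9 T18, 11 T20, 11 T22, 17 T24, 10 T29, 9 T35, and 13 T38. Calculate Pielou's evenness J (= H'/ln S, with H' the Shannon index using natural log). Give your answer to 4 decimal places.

Total N = 13+14+12+15+11+9+11+11+17+10+9+13 = 145, so the proportions are 0.089655, 0.096552, 0.082759, 0.103448, 0.075862, 0.062069, 0.075862, 0.075862, 0.117241, 0.068966, 0.062069, 0.089655 (working shown to 6 dp, full precision carried).
H' = −Σ pᵢ ln pᵢ = −((-0.216229) + (-0.225707) + (-0.206220) + (-0.234691) + (-0.195636) + (-0.172521) + (-0.195636) + (-0.195636) + (-0.251309) + (-0.184424) + (-0.172521) + (-0.216229)) = 2.466760.
With S = 12 species, ln S = 2.484907, so J = 2.466760/2.484907 = 0.992697, i.e. 0.9927 to 4 decimal places.

0.9927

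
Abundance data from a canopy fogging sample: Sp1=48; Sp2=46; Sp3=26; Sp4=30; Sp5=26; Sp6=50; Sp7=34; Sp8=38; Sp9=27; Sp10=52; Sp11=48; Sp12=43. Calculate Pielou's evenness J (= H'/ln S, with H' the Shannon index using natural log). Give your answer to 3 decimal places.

Total N = 48+46+26+30+26+50+34+38+27+52+48+43 = 468, so the proportions are 0.10256, 0.09829, 0.05556, 0.0641, 0.05556, 0.10684, 0.07265, 0.0812, 0.05769, 0.11111, 0.10256, 0.09188 (working shown to 5 dp, full precision carried).
H' = −Σ pᵢ ln pᵢ = −((-0.23357) + (-0.22802) + (-0.16058) + (-0.17611) + (-0.16058) + (-0.23894) + (-0.19050) + (-0.20388) + (-0.16457) + (-0.24414) + (-0.23357) + (-0.21934)) = 2.45377.
With S = 12 species, ln S = 2.48491, so J = 2.45377/2.48491 = 0.98747, i.e. 0.987 to 3 decimal places.

0.987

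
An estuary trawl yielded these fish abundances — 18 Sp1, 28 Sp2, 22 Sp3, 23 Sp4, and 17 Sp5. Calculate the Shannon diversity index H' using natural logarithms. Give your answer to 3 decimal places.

1.593

Total N = 18+28+22+23+17 = 108, so the proportions are 0.16667, 0.25926, 0.2037, 0.21296, 0.15741 (working shown to 5 dp, full precision carried).
Each pᵢ ln pᵢ term: 0.16667×(-1.79176)=-0.29863, 0.25926×(-1.34993)=-0.34998, 0.2037×(-1.59109)=-0.32411, 0.21296×(-1.54664)=-0.32938, 0.15741×(-1.84892)=-0.29103.
Sum = -1.59313, so H' = 1.593.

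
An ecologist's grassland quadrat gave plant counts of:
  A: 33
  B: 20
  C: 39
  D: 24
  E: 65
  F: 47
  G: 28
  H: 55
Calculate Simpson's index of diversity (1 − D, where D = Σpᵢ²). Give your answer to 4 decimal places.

Total N = 33+20+39+24+65+47+28+55 = 311, so the proportions are 0.106109, 0.064309, 0.125402, 0.07717, 0.209003, 0.151125, 0.090032, 0.176849 (working shown to 6 dp, full precision carried).
D = 0.106109² + 0.064309² + 0.125402² + 0.07717² + 0.209003² + 0.151125² + 0.090032² + 0.176849² = 0.011259 + 0.004136 + 0.015726 + 0.005955 + 0.043682 + 0.022839 + 0.008106 + 0.031276 = 0.142978.
So 1 − D = 0.857022, i.e. 0.8570 to 4 decimal places.

0.8570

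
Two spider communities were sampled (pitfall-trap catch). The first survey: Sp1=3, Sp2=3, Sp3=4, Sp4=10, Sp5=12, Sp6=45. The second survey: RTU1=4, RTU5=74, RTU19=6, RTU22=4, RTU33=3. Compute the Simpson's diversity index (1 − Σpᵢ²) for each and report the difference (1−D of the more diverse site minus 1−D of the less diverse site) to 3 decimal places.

The first survey: N=77, proportions 0.03896, 0.03896, 0.05195, 0.12987, 0.15584, 0.58442, giving 1−D = 0.61157 (working shown to 5 dp, full precision carried).
The second survey: N=91, proportions 0.04396, 0.81319, 0.06593, 0.04396, 0.03297, giving 1−D = 0.32943.
Difference = |0.61157 − 0.32943| = 0.28214, i.e. 0.282 to 3 decimal places.

0.282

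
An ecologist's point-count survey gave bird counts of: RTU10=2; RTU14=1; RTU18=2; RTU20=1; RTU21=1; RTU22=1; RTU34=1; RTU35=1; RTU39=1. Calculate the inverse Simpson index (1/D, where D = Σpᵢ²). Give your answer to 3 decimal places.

Total N = 2+1+2+1+1+1+1+1+1 = 11, so the proportions are 0.1818182, 0.0909091, 0.1818182, 0.0909091, 0.0909091, 0.0909091, 0.0909091, 0.0909091, 0.0909091 (working shown to 7 dp, full precision carried).
D = 0.1818182² + 0.0909091² + 0.1818182² + 0.0909091² + 0.0909091² + 0.0909091² + 0.0909091² + 0.0909091² + 0.0909091² = 0.0330579 + 0.0082645 + 0.0330579 + 0.0082645 + 0.0082645 + 0.0082645 + 0.0082645 + 0.0082645 + 0.0082645 = 0.1239669.
So 1/D = 8.06667, i.e. 8.067 to 3 decimal places.

8.067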